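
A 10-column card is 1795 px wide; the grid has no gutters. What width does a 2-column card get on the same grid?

10c = 1795 → c = 179.5 px.
With no gutters, 2 columns span 2·179.5 = 359 px.

359 px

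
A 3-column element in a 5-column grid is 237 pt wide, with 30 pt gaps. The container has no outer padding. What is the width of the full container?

415 pt

237 − 2·30 = 177; ÷3 gives c = 59 pt.
Container = 5·59 + 4·30 = 295 + 120 = 415 pt.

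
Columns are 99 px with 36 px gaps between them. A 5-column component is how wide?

Span of 5: 5·99 + 4·36 = 495 + 144 = 639 px.

639 px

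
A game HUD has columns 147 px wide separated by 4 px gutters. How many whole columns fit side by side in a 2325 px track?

15 columns

15 columns: 15·147 + 14·4 = 2261 px ≤ 2325.
16 columns: 2412 px > 2325. So 15.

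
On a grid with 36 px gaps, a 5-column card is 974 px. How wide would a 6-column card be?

1176 px

5c + 4·36 = 974 → 5c = 830 → c = 166 px.
6 columns plus 5 gaps: 996 + 180 = 1176 px.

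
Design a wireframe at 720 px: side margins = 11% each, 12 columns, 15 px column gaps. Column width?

Margins: 11% × 720 = 79.2 px each, so content = 720 − 158.4 = 561.6 px.
561.6 − 11·15 = 396.6; ÷12 gives c = 33.05 px.

33.05 px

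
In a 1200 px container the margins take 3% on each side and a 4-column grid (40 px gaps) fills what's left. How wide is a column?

1200 × (1 − 2·3%) = 1200 × 94% = 1128 px for the columns.
4 columns + 3 gaps: 4c + 3·40 = 1128.
4c = 1128 − 120 = 1008, so c = 252 px.

252 px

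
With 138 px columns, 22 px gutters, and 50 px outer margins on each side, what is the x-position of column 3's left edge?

370 px

Each column+gutter stride is 160 px; 2 of them past the 50 px margin is 50 + 320 = 370 px.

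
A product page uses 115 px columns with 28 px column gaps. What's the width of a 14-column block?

14-column span = 14·115 + 13·28 = 1974 px.

1974 px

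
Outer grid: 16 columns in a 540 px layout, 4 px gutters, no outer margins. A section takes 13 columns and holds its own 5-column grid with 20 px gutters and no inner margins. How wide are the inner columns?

71.6 px

540 − 15·4 = 480; ÷16 gives c = 30 px.
13-column span = 13·30 + 12·4 = 438 px.
5 columns + 4 gutters: 5d + 4·20 = 438.
5d = 438 − 80 = 358, so d = 71.6 px.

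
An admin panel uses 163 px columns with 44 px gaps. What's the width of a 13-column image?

2647 px

13 columns plus 12 gaps: 2119 + 528 = 2647 px.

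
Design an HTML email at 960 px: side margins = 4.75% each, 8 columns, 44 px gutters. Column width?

960 × (1 − 2·4.75%) = 960 × 90.5% = 868.8 px for the columns.
8 columns + 7 gutters: 8c + 7·44 = 868.8.
8c = 868.8 − 308 = 560.8, so c = 70.1 px.

70.1 px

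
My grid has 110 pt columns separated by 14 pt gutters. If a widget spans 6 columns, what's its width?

730 pt

6-column span = 6·110 + 5·14 = 730 pt.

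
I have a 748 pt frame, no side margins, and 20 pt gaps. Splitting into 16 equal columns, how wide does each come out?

28 pt

Subtracting 15 gaps of 20 leaves 448 for 16 columns, so c = 28 pt.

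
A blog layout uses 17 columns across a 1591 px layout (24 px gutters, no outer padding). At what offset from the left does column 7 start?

17 columns + 16 gutters: 17c + 16·24 = 1591.
17c = 1591 − 384 = 1207, so c = 71 px.
Before column 7: 6 columns + 6 gutters.
Offset = 6·(71 + 24) = 6·95 = 570 px.

570 px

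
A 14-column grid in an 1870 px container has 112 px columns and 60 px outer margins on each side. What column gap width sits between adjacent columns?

14 px

Content width = 1870 − 2·60 = 1750 px.
Columns use 1568 px, leaving 182 px across 13 column gaps = 14 px each.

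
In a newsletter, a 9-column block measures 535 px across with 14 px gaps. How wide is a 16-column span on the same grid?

962 px

9c + 8·14 = 535 → 9c = 423 → c = 47 px.
16-column span = 16·47 + 15·14 = 962 px.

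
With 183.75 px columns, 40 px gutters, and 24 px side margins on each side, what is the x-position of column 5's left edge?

919 px

Column 5 starts at margin + 4·(column + gutter) = 24 + 4·223.75 = 919 px.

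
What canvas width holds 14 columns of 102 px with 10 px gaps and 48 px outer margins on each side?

1654 px

Canvas = 2·48 + 14·102 + 13·10 = 96 + 1428 + 130 = 1654 px.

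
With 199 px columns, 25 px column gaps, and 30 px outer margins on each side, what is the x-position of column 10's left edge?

2046 px

Each column+gutter stride is 224 px; 9 of them past the 30 px margin is 30 + 2016 = 2046 px.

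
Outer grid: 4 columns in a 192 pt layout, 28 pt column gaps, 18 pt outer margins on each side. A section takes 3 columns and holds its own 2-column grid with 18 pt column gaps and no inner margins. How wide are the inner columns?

46 pt

Outer content = 192 − 2·18 = 156 pt.
4c + 3·28 = 156 → 4c = 72 → c = 18 pt.
3-column span = 3·18 + 2·28 = 110 pt.
Subtracting 1 column gap of 18 leaves 92 for 2 columns, so d = 46 pt.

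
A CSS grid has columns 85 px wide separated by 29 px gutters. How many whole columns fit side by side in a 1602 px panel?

14 columns

k columns need k·85 + (k−1)·29 = k·114 − 29.
k·114 − 29 ≤ 1602 → k ≤ 1631 / 114 ≈ 14.31, so k = 14.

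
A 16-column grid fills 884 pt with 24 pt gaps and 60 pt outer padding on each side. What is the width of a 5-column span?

222.25 pt

Content width = 884 − 2·60 = 764 pt.
16 columns + 15 gaps: 16c + 15·24 = 764.
16c = 764 − 360 = 404, so c = 25.25 pt.
Span of 5: 5·25.25 + 4·24 = 126.25 + 96 = 222.25 pt.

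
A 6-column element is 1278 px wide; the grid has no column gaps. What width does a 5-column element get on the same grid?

1278 / 6 = 213 px per column.
5-column span = 5·213 = 1065 px.

1065 px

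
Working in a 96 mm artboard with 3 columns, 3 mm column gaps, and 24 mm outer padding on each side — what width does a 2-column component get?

Inside the margins: 96 − 48 = 48 mm.
3 columns + 2 column gaps: 3c + 2·3 = 48.
3c = 48 − 6 = 42, so c = 14 mm.
2-column span = 2·14 + 1·3 = 31 mm.

31 mm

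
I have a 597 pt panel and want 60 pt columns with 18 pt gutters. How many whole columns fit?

7 columns: 7·60 + 6·18 = 528 pt ≤ 597.
8 columns: 606 pt > 597. So 7.

7 columns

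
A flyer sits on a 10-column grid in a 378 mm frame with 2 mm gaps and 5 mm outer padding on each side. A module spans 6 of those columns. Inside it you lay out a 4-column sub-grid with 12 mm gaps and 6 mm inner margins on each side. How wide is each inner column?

Inside the margins: 378 − 10 = 368 mm.
10c + 9·2 = 368 → 10c = 350 → c = 35 mm.
Span of 6: 6·35 + 5·2 = 210 + 10 = 220 mm.
Inner content = 220 − 2·6 = 208 mm.
4d + 3·12 = 208 → 4d = 172 → d = 43 mm.

43 mm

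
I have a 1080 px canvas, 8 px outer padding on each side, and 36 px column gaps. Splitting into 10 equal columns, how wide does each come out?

Subtract both margins: 1080 − 2·8 = 1064 px.
1064 − 9·36 = 740; ÷10 gives c = 74 px.

74 px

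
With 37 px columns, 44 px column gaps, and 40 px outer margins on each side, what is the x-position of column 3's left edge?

Before column 3: the margin + 2 columns + 2 column gaps.
Offset = 40 + 2·(37 + 44) = 40 + 162 = 202 px.

202 px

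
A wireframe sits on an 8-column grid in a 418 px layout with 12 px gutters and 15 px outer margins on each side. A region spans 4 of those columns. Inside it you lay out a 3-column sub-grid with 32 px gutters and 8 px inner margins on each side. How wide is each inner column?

Take off 30 px of margins, leaving 388 px.
388 − 7·12 = 304; ÷8 gives c = 38 px.
4-column span = 4·38 + 3·12 = 188 px.
Inner content = 188 − 2·8 = 172 px.
3d + 2·32 = 172 → 3d = 108 → d = 36 px.

36 px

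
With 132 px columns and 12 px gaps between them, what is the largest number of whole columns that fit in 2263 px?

k columns need k·132 + (k−1)·12 = k·144 − 12.
k·144 − 12 ≤ 2263 → k ≤ 2275 / 144 ≈ 15.80, so k = 15.

15 columns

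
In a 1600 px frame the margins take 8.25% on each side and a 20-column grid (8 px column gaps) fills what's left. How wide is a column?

59.2 px

1600 × (1 − 2·8.25%) = 1600 × 83.5% = 1336 px for the columns.
20c + 19·8 = 1336 → 20c = 1184 → c = 59.2 px.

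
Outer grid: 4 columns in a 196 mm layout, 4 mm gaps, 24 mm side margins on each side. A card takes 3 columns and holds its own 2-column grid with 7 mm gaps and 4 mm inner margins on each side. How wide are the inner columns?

Outer content = 196 − 2·24 = 148 mm.
Subtracting 3 gaps of 4 leaves 136 for 4 columns, so c = 34 mm.
3-column span = 3·34 + 2·4 = 110 mm.
Inner content = 110 − 2·4 = 102 mm.
Subtracting 1 gap of 7 leaves 95 for 2 columns, so d = 47.5 mm.

47.5 mm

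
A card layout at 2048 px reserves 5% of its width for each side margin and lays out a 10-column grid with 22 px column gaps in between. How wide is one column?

2048 × (1 − 2·5%) = 2048 × 90% = 1843.2 px for the columns.
10 columns + 9 column gaps: 10c + 9·22 = 1843.2.
10c = 1843.2 − 198 = 1645.2, so c = 164.52 px.

164.52 px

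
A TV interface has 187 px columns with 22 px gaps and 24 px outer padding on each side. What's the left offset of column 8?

1487 px

Each column+gutter stride is 209 px; 7 of them past the 24 px margin is 24 + 1463 = 1487 px.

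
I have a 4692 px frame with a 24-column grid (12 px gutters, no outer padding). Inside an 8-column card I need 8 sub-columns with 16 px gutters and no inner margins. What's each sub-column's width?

180.5 px

24 columns + 23 gutters: 24c + 23·12 = 4692.
24c = 4692 − 276 = 4416, so c = 184 px.
8 columns plus 7 gutters: 1472 + 84 = 1556 px.
1556 − 7·16 = 1444; ÷8 gives d = 180.5 px.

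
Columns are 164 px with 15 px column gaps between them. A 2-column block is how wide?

Span of 2: 2·164 + 1·15 = 328 + 15 = 343 px.

343 px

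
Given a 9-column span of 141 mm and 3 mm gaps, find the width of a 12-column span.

189 mm

141 − 8·3 = 117; ÷9 gives c = 13 mm.
12-column span = 12·13 + 11·3 = 189 mm.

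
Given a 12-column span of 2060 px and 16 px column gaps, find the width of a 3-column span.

503 px

Subtracting 11 column gaps of 16 leaves 1884 for 12 columns, so c = 157 px.
Span of 3: 3·157 + 2·16 = 471 + 32 = 503 px.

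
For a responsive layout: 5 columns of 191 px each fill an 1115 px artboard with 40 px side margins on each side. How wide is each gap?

Inside the margins: 1115 − 80 = 1035 px.
Columns use 955 px, leaving 80 px across 4 gaps = 20 px each.

20 px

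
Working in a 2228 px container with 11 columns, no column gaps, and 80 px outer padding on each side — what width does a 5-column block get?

940 px

Inside the margins: 2228 − 160 = 2068 px.
11c = 2068 → c = 188 px.
5-column span = 5·188 = 940 px.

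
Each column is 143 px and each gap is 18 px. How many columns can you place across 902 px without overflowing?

k columns need k·143 + (k−1)·18 = k·161 − 18.
k·161 − 18 ≤ 902 → k ≤ 920 / 161 ≈ 5.71, so k = 5.

5 columns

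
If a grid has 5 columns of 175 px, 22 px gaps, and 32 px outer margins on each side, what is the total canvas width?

1027 px

Canvas = 2·32 + 5·175 + 4·22 = 64 + 875 + 88 = 1027 px.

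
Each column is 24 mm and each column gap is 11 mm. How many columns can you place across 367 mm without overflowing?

10 columns

k columns need k·24 + (k−1)·11 = k·35 − 11.
k·35 − 11 ≤ 367 → k ≤ 378 / 35 ≈ 10.80, so k = 10.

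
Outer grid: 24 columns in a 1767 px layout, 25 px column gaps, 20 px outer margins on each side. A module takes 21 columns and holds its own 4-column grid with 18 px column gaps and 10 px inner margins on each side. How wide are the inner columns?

Inside the margins: 1767 − 40 = 1727 px.
24 columns + 23 column gaps: 24c + 23·25 = 1727.
24c = 1727 − 575 = 1152, so c = 48 px.
Span of 21: 21·48 + 20·25 = 1008 + 500 = 1508 px.
Inner content = 1508 − 2·10 = 1488 px.
4d + 3·18 = 1488 → 4d = 1434 → d = 358.5 px.

358.5 px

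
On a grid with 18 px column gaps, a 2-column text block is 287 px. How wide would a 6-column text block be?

2c + 1·18 = 287 → 2c = 269 → c = 134.5 px.
6-column span = 6·134.5 + 5·18 = 897 px.

897 px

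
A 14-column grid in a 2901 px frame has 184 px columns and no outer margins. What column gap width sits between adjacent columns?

25 px

Columns use 2576 px, leaving 325 px across 13 column gaps = 25 px each.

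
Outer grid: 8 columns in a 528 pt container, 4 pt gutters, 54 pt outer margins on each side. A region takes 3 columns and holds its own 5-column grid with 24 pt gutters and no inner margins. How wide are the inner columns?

11.8 pt

Inside the margins: 528 − 108 = 420 pt.
Subtracting 7 gutters of 4 leaves 392 for 8 columns, so c = 49 pt.
3-column span = 3·49 + 2·4 = 155 pt.
155 − 4·24 = 59; ÷5 gives d = 11.8 pt.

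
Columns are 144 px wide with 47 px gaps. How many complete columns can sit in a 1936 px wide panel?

Each extra column adds 144 + 47 = 191 px.
(1936 + 47) / 191 = 10.38, so 10 columns fit.

10 columns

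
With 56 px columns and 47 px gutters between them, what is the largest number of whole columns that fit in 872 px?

8 columns: 8·56 + 7·47 = 777 px ≤ 872.
9 columns: 880 px > 872. So 8.

8 columns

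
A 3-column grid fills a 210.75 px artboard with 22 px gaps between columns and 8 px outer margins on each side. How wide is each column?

Content width = 210.75 − 2·8 = 194.75 px.
Subtracting 2 gaps of 22 leaves 150.75 for 3 columns, so c = 50.25 px.

50.25 px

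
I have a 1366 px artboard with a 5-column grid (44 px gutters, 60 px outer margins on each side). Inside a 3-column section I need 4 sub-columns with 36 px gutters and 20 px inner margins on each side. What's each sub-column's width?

145.5 px

Subtract both margins: 1366 − 2·60 = 1246 px.
1246 − 4·44 = 1070; ÷5 gives c = 214 px.
Span of 3: 3·214 + 2·44 = 642 + 88 = 730 px.
Inner content = 730 − 2·20 = 690 px.
4 columns + 3 gutters: 4d + 3·36 = 690.
4d = 690 − 108 = 582, so d = 145.5 px.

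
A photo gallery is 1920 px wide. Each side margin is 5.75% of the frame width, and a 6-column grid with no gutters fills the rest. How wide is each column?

283.2 px

1920 × (1 − 2·5.75%) = 1920 × 88.5% = 1699.2 px for the columns.
With no gutters, each column is 1699.2/6 = 283.2 px.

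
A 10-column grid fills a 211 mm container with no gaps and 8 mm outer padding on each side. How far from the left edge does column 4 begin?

66.5 mm

Inside the margins: 211 − 16 = 195 mm.
10c = 195 → c = 19.5 mm.
Each column+gutter stride is 19.5 mm; 3 of them past the 8 mm margin is 8 + 58.5 = 66.5 mm.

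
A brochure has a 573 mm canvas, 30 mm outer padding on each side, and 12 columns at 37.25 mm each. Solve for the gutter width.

6 mm

Content width = 573 − 2·30 = 513 mm.
Columns use 447 mm, leaving 66 mm across 11 gutters = 6 mm each.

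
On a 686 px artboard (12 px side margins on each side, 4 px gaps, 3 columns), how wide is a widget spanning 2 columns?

440 px

Content width = 686 − 2·12 = 662 px.
3 columns + 2 gaps: 3c + 2·4 = 662.
3c = 662 − 8 = 654, so c = 218 px.
2 columns plus 1 gap: 436 + 4 = 440 px.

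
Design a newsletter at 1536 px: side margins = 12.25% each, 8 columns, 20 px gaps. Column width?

127.46 px

Each margin = 12.25% of 1536 = 188.16 px; content = 1536 − 2·188.16 = 1159.68 px.
8c + 7·20 = 1159.68 → 8c = 1019.68 → c = 127.46 px.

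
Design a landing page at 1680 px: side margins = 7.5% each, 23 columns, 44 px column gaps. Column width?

Each margin = 7.5% of 1680 = 126 px; content = 1680 − 2·126 = 1428 px.
23 columns + 22 column gaps: 23c + 22·44 = 1428.
23c = 1428 − 968 = 460, so c = 20 px.

20 px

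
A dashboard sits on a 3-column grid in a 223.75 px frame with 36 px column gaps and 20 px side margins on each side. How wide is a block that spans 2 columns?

Content width = 223.75 − 2·20 = 183.75 px.
Subtracting 2 column gaps of 36 leaves 111.75 for 3 columns, so c = 37.25 px.
Span of 2: 2·37.25 + 1·36 = 74.5 + 36 = 110.5 px.

110.5 px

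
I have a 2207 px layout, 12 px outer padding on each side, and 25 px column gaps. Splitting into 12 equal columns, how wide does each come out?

159 px

Subtract both margins: 2207 − 2·12 = 2183 px.
12 columns + 11 column gaps: 12c + 11·25 = 2183.
12c = 2183 − 275 = 1908, so c = 159 px.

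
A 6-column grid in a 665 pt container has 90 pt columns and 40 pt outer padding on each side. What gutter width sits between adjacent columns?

Content width = 665 − 2·40 = 585 pt.
Columns use 540 pt, leaving 45 pt across 5 gutters = 9 pt each.

9 pt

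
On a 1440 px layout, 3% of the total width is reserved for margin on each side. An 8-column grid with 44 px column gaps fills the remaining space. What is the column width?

130.7 px

Each margin = 3% of 1440 = 43.2 px; content = 1440 − 2·43.2 = 1353.6 px.
Subtracting 7 column gaps of 44 leaves 1045.6 for 8 columns, so c = 130.7 px.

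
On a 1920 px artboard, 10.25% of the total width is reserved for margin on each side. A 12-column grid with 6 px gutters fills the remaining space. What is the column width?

121.7 px

Margins: 10.25% × 1920 = 196.8 px each, so content = 1920 − 393.6 = 1526.4 px.
Subtracting 11 gutters of 6 leaves 1460.4 for 12 columns, so c = 121.7 px.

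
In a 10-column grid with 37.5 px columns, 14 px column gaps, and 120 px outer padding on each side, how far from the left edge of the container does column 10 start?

583.5 px

Each column+gutter stride is 51.5 px; 9 of them past the 120 px margin is 120 + 463.5 = 583.5 px.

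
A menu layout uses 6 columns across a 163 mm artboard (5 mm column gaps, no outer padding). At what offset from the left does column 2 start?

28 mm

6c + 5·5 = 163 → 6c = 138 → c = 23 mm.
No margin, so column 2 starts at 1·(column + gutter) = 1·28 = 28 mm.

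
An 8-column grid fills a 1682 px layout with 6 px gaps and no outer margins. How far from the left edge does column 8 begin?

8c + 7·6 = 1682 → 8c = 1640 → c = 205 px.
Before column 8: 7 columns + 7 gaps.
Offset = 7·(205 + 6) = 7·211 = 1477 px.

1477 px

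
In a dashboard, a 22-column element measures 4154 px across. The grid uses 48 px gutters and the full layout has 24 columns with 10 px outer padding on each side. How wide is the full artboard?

Subtracting 21 gutters of 48 leaves 3146 for 22 columns, so c = 143 px.
Total width: 2·10 + 24·143 + 23·48 = 4556 px.

4556 px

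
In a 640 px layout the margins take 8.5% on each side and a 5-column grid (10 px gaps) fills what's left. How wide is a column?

640 × (1 − 2·8.5%) = 640 × 83% = 531.2 px for the columns.
5c + 4·10 = 531.2 → 5c = 491.2 → c = 98.24 px.

98.24 px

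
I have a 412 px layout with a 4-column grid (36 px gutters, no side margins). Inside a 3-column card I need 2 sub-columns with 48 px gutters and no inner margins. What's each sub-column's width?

126 px

412 − 3·36 = 304; ÷4 gives c = 76 px.
Span of 3: 3·76 + 2·36 = 228 + 72 = 300 px.
300 − 1·48 = 252; ÷2 gives d = 126 px.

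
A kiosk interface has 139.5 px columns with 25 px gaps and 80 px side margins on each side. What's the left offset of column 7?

1067 px

Column 7 starts at margin + 6·(column + gutter) = 80 + 6·164.5 = 1067 px.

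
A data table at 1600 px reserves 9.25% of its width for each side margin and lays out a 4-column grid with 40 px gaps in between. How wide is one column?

296 px

Margins: 9.25% × 1600 = 148 px each, so content = 1600 − 296 = 1304 px.
Subtracting 3 gaps of 40 leaves 1184 for 4 columns, so c = 296 px.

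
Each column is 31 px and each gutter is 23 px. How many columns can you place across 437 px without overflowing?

k columns need k·31 + (k−1)·23 = k·54 − 23.
k·54 − 23 ≤ 437 → k ≤ 460 / 54 ≈ 8.52, so k = 8.

8 columns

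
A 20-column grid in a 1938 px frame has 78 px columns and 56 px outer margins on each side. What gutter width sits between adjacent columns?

14 px

Inside the margins: 1938 − 112 = 1826 px.
Columns use 1560 px, leaving 266 px across 19 gutters = 14 px each.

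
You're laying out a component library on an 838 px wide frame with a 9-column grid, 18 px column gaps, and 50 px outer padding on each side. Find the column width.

66 px

Inside the margins: 838 − 100 = 738 px.
Subtracting 8 column gaps of 18 leaves 594 for 9 columns, so c = 66 px.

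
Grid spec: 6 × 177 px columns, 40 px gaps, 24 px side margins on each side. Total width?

1310 px

Frame = 2·24 + 6·177 + 5·40 = 48 + 1062 + 200 = 1310 px.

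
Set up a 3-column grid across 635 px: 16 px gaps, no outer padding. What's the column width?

201 px

3 columns + 2 gaps: 3c + 2·16 = 635.
3c = 635 − 32 = 603, so c = 201 px.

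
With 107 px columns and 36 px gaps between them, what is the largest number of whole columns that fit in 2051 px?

14 columns

Each extra column adds 107 + 36 = 143 px.
(2051 + 36) / 143 = 14.59, so 14 columns fit.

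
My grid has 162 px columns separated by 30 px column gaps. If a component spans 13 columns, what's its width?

2466 px

13-column span = 13·162 + 12·30 = 2466 px.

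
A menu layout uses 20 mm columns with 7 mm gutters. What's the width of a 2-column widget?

2 columns plus 1 gutter: 40 + 7 = 47 mm.

47 mm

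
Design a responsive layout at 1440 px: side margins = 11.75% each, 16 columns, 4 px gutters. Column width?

Each margin = 11.75% of 1440 = 169.2 px; content = 1440 − 2·169.2 = 1101.6 px.
16c + 15·4 = 1101.6 → 16c = 1041.6 → c = 65.1 px.

65.1 px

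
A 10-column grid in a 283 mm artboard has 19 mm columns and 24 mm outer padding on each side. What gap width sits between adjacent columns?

Inside the margins: 283 − 48 = 235 mm.
Columns use 190 mm, leaving 45 mm across 9 gaps = 5 mm each.

5 mm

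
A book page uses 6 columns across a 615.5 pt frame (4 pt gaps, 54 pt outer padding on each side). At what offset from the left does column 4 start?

Subtract both margins: 615.5 − 2·54 = 507.5 pt.
Subtracting 5 gaps of 4 leaves 487.5 for 6 columns, so c = 81.25 pt.
Each column+gutter stride is 85.25 pt; 3 of them past the 54 pt margin is 54 + 255.75 = 309.75 pt.

309.75 pt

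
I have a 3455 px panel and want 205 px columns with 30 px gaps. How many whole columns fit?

k columns need k·205 + (k−1)·30 = k·235 − 30.
k·235 − 30 ≤ 3455 → k ≤ 3485 / 235 ≈ 14.83, so k = 14.

14 columns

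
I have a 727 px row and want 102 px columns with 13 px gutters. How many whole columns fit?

6 columns

Each extra column adds 102 + 13 = 115 px.
(727 + 13) / 115 = 6.43, so 6 columns fit.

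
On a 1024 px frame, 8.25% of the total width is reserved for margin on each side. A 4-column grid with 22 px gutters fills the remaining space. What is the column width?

Margins: 8.25% × 1024 = 84.48 px each, so content = 1024 − 168.96 = 855.04 px.
4 columns + 3 gutters: 4c + 3·22 = 855.04.
4c = 855.04 − 66 = 789.04, so c = 197.26 px.

197.26 px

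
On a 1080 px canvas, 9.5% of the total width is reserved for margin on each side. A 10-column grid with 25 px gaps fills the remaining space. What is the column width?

Margins: 9.5% × 1080 = 102.6 px each, so content = 1080 − 205.2 = 874.8 px.
10 columns + 9 gaps: 10c + 9·25 = 874.8.
10c = 874.8 − 225 = 649.8, so c = 64.98 px.

64.98 px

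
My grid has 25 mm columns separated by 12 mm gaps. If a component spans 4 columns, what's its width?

Span of 4: 4·25 + 3·12 = 100 + 36 = 136 mm.

136 mm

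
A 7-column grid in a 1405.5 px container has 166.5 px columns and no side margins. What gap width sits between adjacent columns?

40 px

7 columns take 7·166.5 = 1165.5 px; remaining 240 splits into 6 gaps.
g = 240 / 6 = 40 px.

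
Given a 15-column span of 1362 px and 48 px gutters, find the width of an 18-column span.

1644 px

15 columns + 14 gutters: 15c + 14·48 = 1362.
15c = 1362 − 672 = 690, so c = 46 px.
18-column span = 18·46 + 17·48 = 1644 px.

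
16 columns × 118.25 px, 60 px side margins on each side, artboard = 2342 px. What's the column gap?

Inside the margins: 2342 − 120 = 2222 px.
Columns use 1892 px, leaving 330 px across 15 column gaps = 22 px each.

22 px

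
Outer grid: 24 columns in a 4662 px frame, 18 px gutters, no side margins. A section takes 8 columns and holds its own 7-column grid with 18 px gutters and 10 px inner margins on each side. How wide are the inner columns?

24c + 23·18 = 4662 → 24c = 4248 → c = 177 px.
8-column span = 8·177 + 7·18 = 1542 px.
Inner content = 1542 − 2·10 = 1522 px.
Subtracting 6 gutters of 18 leaves 1414 for 7 columns, so d = 202 px.

202 px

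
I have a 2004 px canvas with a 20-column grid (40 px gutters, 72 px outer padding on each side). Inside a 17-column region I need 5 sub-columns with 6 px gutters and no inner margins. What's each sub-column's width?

Subtract both margins: 2004 − 2·72 = 1860 px.
20c + 19·40 = 1860 → 20c = 1100 → c = 55 px.
17 columns plus 16 gutters: 935 + 640 = 1575 px.
5d + 4·6 = 1575 → 5d = 1551 → d = 310.2 px.

310.2 px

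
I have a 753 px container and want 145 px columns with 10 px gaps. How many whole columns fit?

4 columns: 4·145 + 3·10 = 610 px ≤ 753.
5 columns: 765 px > 753. So 4.

4 columns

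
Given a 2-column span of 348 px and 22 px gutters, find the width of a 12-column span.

2198 px

2 columns + 1 gutter: 2c + 1·22 = 348.
2c = 348 − 22 = 326, so c = 163 px.
Span of 12: 12·163 + 11·22 = 1956 + 242 = 2198 px.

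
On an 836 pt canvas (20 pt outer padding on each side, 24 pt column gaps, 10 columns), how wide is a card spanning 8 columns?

Inside the margins: 836 − 40 = 796 pt.
10 columns + 9 column gaps: 10c + 9·24 = 796.
10c = 796 − 216 = 580, so c = 58 pt.
8-column span = 8·58 + 7·24 = 632 pt.

632 pt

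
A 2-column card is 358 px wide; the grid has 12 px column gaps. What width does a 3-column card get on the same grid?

358 − 1·12 = 346; ÷2 gives c = 173 px.
Span of 3: 3·173 + 2·12 = 519 + 24 = 543 px.

543 px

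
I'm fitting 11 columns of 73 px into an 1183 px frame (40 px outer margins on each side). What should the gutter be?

Inside the margins: 1183 − 80 = 1103 px.
11·73 + 10g = 1103 → 10g = 300 → g = 30 px.

30 px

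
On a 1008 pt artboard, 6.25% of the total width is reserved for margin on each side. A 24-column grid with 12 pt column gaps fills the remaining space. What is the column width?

25.25 pt

Each margin = 6.25% of 1008 = 63 pt; content = 1008 − 2·63 = 882 pt.
24 columns + 23 column gaps: 24c + 23·12 = 882.
24c = 882 − 276 = 606, so c = 25.25 pt.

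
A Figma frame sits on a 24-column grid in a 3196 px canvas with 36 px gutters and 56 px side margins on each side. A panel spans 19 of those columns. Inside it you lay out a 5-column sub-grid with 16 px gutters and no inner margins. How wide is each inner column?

Inside the margins: 3196 − 112 = 3084 px.
24c + 23·36 = 3084 → 24c = 2256 → c = 94 px.
19 columns plus 18 gutters: 1786 + 648 = 2434 px.
5 columns + 4 gutters: 5d + 4·16 = 2434.
5d = 2434 − 64 = 2370, so d = 474 px.

474 px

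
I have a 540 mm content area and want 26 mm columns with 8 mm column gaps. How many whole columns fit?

16 columns

16 columns: 16·26 + 15·8 = 536 mm ≤ 540.
17 columns: 570 mm > 540. So 16.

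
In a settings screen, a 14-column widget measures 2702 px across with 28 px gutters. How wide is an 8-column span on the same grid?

1532 px

Subtracting 13 gutters of 28 leaves 2338 for 14 columns, so c = 167 px.
8 columns plus 7 gutters: 1336 + 196 = 1532 px.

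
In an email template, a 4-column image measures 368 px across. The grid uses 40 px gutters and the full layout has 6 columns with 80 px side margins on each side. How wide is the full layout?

368 − 3·40 = 248; ÷4 gives c = 62 px.
Total width: 2·80 + 6·62 + 5·40 = 732 px.

732 px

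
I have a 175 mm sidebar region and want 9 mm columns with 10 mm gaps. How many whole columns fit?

k columns need k·9 + (k−1)·10 = k·19 − 10.
k·19 − 10 ≤ 175 → k ≤ 185 / 19 ≈ 9.74, so k = 9.

9 columns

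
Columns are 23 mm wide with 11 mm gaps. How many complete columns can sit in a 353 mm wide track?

Each extra column adds 23 + 11 = 34 mm.
(353 + 11) / 34 = 10.71, so 10 columns fit.

10 columns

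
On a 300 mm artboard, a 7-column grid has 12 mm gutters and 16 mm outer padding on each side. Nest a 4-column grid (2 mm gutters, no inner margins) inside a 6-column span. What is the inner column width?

55.5 mm

Outer content = 300 − 2·16 = 268 mm.
Subtracting 6 gutters of 12 leaves 196 for 7 columns, so c = 28 mm.
6 columns plus 5 gutters: 168 + 60 = 228 mm.
4d + 3·2 = 228 → 4d = 222 → d = 55.5 mm.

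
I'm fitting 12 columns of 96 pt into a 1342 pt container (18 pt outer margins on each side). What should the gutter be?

Subtract both margins: 1342 − 2·18 = 1306 pt.
Columns use 1152 pt, leaving 154 pt across 11 gutters = 14 pt each.

14 pt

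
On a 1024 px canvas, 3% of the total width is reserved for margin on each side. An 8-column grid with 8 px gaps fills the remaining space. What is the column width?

113.32 px

1024 × (1 − 2·3%) = 1024 × 94% = 962.56 px for the columns.
8c + 7·8 = 962.56 → 8c = 906.56 → c = 113.32 px.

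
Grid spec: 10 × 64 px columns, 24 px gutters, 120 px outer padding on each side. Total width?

1096 px

Total width: 2·120 + 10·64 + 9·24 = 1096 px.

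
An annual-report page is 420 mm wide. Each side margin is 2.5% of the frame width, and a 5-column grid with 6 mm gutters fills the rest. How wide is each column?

420 × (1 − 2·2.5%) = 420 × 95% = 399 mm for the columns.
5 columns + 4 gutters: 5c + 4·6 = 399.
5c = 399 − 24 = 375, so c = 75 mm.

75 mm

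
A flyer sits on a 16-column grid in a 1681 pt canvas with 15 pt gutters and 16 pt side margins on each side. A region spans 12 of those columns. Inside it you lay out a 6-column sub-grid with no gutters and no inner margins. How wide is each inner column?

205.5 pt

Subtract both margins: 1681 − 2·16 = 1649 pt.
16c + 15·15 = 1649 → 16c = 1424 → c = 89 pt.
12 columns plus 11 gutters: 1068 + 165 = 1233 pt.
6d = 1233 → d = 205.5 pt.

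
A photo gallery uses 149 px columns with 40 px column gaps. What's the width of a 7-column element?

1283 px

Span of 7: 7·149 + 6·40 = 1043 + 240 = 1283 px.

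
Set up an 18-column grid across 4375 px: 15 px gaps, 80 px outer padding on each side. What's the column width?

Content width = 4375 − 2·80 = 4215 px.
Subtracting 17 gaps of 15 leaves 3960 for 18 columns, so c = 220 px.

220 px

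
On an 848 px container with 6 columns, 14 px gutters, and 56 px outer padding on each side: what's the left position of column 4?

431 px

Content = 848 − 2·56 = 736 px.
736 − 5·14 = 666; ÷6 gives c = 111 px.
Before column 4: the margin + 3 columns + 3 gutters.
Offset = 56 + 3·(111 + 14) = 56 + 375 = 431 px.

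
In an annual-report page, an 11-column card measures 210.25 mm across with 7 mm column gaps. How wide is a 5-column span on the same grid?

210.25 − 10·7 = 140.25; ÷11 gives c = 12.75 mm.
5 columns plus 4 column gaps: 63.75 + 28 = 91.75 mm.

91.75 mm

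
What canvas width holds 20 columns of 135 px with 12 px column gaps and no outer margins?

2928 px

Summing: 2700 + 228 = 2928 px.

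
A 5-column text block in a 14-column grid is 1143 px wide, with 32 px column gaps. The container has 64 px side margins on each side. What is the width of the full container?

3386 px

Subtracting 4 column gaps of 32 leaves 1015 for 5 columns, so c = 203 px.
Total width: 2·64 + 14·203 + 13·32 = 3386 px.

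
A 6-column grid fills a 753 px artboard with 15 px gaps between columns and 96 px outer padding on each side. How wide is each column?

81 px

Subtract both margins: 753 − 2·96 = 561 px.
561 − 5·15 = 486; ÷6 gives c = 81 px.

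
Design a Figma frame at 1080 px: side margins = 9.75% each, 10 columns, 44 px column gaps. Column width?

47.34 px

Each margin = 9.75% of 1080 = 105.3 px; content = 1080 − 2·105.3 = 869.4 px.
869.4 − 9·44 = 473.4; ÷10 gives c = 47.34 px.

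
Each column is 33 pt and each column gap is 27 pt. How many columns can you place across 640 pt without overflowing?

11 columns

k columns need k·33 + (k−1)·27 = k·60 − 27.
k·60 − 27 ≤ 640 → k ≤ 667 / 60 ≈ 11.12, so k = 11.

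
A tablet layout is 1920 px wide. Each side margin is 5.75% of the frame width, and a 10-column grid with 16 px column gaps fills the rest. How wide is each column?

155.52 px

Margins: 5.75% × 1920 = 110.4 px each, so content = 1920 − 220.8 = 1699.2 px.
10c + 9·16 = 1699.2 → 10c = 1555.2 → c = 155.52 px.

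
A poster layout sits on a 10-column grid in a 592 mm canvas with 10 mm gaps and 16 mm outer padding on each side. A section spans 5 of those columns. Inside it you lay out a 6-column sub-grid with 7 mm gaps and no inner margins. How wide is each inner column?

Take off 32 mm of margins, leaving 560 mm.
10 columns + 9 gaps: 10c + 9·10 = 560.
10c = 560 − 90 = 470, so c = 47 mm.
5 columns plus 4 gaps: 235 + 40 = 275 mm.
6 columns + 5 gaps: 6d + 5·7 = 275.
6d = 275 − 35 = 240, so d = 40 mm.

40 mm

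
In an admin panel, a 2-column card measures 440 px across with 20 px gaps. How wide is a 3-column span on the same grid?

2 columns + 1 gap: 2c + 1·20 = 440.
2c = 440 − 20 = 420, so c = 210 px.
3 columns plus 2 gaps: 630 + 40 = 670 px.

670 px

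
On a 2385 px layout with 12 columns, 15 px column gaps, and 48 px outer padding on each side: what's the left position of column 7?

1200 px

Content = 2385 − 2·48 = 2289 px.
Subtracting 11 column gaps of 15 leaves 2124 for 12 columns, so c = 177 px.
Column 7 starts at margin + 6·(column + gutter) = 48 + 6·192 = 1200 px.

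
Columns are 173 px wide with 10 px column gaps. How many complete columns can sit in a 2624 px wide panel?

14 columns

k columns need k·173 + (k−1)·10 = k·183 − 10.
k·183 − 10 ≤ 2624 → k ≤ 2634 / 183 ≈ 14.39, so k = 14.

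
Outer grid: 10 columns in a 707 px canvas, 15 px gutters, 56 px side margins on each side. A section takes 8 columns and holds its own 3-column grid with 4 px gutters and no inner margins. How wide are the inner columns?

Outer content = 707 − 2·56 = 595 px.
10 columns + 9 gutters: 10c + 9·15 = 595.
10c = 595 − 135 = 460, so c = 46 px.
8 columns plus 7 gutters: 368 + 105 = 473 px.
3d + 2·4 = 473 → 3d = 465 → d = 155 px.

155 px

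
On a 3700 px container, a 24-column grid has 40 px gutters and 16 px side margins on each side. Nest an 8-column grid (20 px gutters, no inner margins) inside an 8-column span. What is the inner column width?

132 px

Inside the margins: 3700 − 32 = 3668 px.
3668 − 23·40 = 2748; ÷24 gives c = 114.5 px.
Span of 8: 8·114.5 + 7·40 = 916 + 280 = 1196 px.
Subtracting 7 gutters of 20 leaves 1056 for 8 columns, so d = 132 px.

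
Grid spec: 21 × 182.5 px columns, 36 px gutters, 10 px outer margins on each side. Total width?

4572.5 px

Adding margins, columns and gutters: 20 + 3832.5 + 720 = 4572.5 px.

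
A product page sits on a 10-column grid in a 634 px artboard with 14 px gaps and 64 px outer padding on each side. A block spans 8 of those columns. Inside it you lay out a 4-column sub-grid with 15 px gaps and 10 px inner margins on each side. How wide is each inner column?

84.25 px

Outer content = 634 − 2·64 = 506 px.
10 columns + 9 gaps: 10c + 9·14 = 506.
10c = 506 − 126 = 380, so c = 38 px.
8 columns plus 7 gaps: 304 + 98 = 402 px.
Inner content = 402 − 2·10 = 382 px.
4 columns + 3 gaps: 4d + 3·15 = 382.
4d = 382 − 45 = 337, so d = 84.25 px.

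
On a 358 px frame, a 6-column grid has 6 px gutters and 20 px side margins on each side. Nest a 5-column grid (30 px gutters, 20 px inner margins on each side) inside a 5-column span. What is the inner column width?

20.8 px

Outer content = 358 − 2·20 = 318 px.
6c + 5·6 = 318 → 6c = 288 → c = 48 px.
5-column span = 5·48 + 4·6 = 264 px.
Inner content = 264 − 2·20 = 224 px.
5d + 4·30 = 224 → 5d = 104 → d = 20.8 px.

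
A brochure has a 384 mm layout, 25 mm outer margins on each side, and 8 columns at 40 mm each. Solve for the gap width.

2 mm

Inside the margins: 384 − 50 = 334 mm.
8 columns take 8·40 = 320 mm; remaining 14 splits into 7 gaps.
g = 14 / 7 = 2 mm.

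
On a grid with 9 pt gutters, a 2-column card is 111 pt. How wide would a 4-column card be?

2 columns + 1 gutter: 2c + 1·9 = 111.
2c = 111 − 9 = 102, so c = 51 pt.
4 columns plus 3 gutters: 204 + 27 = 231 pt.

231 pt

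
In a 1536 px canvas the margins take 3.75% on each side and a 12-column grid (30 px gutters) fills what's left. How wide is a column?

Margins: 3.75% × 1536 = 57.6 px each, so content = 1536 − 115.2 = 1420.8 px.
Subtracting 11 gutters of 30 leaves 1090.8 for 12 columns, so c = 90.9 px.

90.9 px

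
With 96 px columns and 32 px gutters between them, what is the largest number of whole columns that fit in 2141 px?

Each extra column adds 96 + 32 = 128 px.
(2141 + 32) / 128 = 16.98, so 16 columns fit.

16 columns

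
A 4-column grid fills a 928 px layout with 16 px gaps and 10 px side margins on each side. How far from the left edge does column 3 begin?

Content = 928 − 2·10 = 908 px.
4c + 3·16 = 908 → 4c = 860 → c = 215 px.
Column 3 starts at margin + 2·(column + gutter) = 10 + 2·231 = 472 px.

472 px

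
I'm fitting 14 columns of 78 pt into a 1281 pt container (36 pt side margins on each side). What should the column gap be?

Content width = 1281 − 2·36 = 1209 pt.
14·78 + 13g = 1209 → 13g = 117 → g = 9 pt.

9 pt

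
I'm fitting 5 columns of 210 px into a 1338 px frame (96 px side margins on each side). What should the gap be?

Inside the margins: 1338 − 192 = 1146 px.
5 columns take 5·210 = 1050 px; remaining 96 splits into 4 gaps.
g = 96 / 4 = 24 px.

24 px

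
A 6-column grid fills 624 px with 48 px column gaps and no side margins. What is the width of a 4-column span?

400 px

6c + 5·48 = 624 → 6c = 384 → c = 64 px.
4 columns plus 3 column gaps: 256 + 144 = 400 px.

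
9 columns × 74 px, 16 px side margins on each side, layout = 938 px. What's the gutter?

Subtract both margins: 938 − 2·16 = 906 px.
9 columns take 9·74 = 666 px; remaining 240 splits into 8 gutters.
g = 240 / 8 = 30 px.

30 px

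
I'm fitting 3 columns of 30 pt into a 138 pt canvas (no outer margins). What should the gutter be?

24 pt

Columns use 90 pt, leaving 48 pt across 2 gutters = 24 pt each.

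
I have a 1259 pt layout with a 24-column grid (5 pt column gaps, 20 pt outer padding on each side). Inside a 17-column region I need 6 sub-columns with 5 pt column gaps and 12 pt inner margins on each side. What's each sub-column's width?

135.5 pt

Subtract both margins: 1259 − 2·20 = 1219 pt.
Subtracting 23 column gaps of 5 leaves 1104 for 24 columns, so c = 46 pt.
17-column span = 17·46 + 16·5 = 862 pt.
Inner content = 862 − 2·12 = 838 pt.
6 columns + 5 column gaps: 6d + 5·5 = 838.
6d = 838 − 25 = 813, so d = 135.5 pt.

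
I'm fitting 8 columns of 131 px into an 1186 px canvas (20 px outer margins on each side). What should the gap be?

Content width = 1186 − 2·20 = 1146 px.
8 columns take 8·131 = 1048 px; remaining 98 splits into 7 gaps.
g = 98 / 7 = 14 px.

14 px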